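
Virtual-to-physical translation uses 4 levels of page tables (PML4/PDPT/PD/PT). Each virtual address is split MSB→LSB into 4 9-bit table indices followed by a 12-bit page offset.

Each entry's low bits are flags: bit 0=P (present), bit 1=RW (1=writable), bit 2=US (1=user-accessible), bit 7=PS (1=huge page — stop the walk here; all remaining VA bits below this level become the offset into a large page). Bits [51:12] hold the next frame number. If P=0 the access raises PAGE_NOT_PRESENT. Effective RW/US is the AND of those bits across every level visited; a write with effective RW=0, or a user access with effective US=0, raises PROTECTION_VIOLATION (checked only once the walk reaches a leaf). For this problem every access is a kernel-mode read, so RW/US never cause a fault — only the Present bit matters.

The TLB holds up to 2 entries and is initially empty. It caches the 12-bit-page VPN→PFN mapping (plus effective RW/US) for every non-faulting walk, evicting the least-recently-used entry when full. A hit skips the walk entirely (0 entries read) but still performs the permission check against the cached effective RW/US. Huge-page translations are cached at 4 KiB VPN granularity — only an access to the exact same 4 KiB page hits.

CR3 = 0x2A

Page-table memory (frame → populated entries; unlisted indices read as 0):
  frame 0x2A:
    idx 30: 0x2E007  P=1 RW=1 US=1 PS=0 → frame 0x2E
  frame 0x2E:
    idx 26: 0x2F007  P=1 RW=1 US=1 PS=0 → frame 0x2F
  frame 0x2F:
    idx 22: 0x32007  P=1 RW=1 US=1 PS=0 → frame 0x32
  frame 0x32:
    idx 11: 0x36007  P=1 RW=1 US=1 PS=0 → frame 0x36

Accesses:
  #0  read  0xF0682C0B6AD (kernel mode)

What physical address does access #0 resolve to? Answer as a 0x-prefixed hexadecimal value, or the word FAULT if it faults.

Trace:
#0 VA=0xF0682C0B6AD (r,kernel):
  L0 @0x2A[30] → 0x2E007  P=1,RW=1,US=1,PS=0
  L1 @0x2E[26] → 0x2F007  P=1,RW=1,US=1,PS=0
  L2 @0x2F[22] → 0x32007  P=1,RW=1,US=1,PS=0
  L3 @0x32[11] → 0x36007  P=1,RW=1,US=1,PS=0
  ✓ 0x366AD  — 4 lookups

Access #0 PA: 0x366AD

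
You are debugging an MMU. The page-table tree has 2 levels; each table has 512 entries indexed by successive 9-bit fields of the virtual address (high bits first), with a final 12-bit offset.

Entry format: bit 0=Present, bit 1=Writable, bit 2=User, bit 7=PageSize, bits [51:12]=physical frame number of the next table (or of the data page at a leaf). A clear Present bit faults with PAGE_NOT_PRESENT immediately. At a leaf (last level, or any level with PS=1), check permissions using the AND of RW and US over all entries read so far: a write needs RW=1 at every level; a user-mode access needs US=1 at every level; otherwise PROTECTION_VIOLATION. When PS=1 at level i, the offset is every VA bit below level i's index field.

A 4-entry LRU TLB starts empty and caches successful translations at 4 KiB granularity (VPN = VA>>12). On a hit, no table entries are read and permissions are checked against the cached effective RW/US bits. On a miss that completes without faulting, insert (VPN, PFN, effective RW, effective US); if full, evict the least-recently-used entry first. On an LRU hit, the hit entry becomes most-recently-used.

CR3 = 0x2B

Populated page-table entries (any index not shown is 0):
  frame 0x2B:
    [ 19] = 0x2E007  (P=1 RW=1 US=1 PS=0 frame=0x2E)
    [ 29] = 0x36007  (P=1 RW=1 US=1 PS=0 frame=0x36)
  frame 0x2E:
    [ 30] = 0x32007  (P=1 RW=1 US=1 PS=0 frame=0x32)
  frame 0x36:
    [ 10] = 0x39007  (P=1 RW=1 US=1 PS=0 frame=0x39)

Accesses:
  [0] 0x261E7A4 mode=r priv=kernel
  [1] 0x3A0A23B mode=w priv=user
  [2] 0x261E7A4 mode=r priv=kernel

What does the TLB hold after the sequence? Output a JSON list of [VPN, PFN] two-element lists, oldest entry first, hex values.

Per-access translation:
#0 VA=0x261E7A4 (r,kernel):
  L0: frame=0x2B idx=19 entry=0x2E007 [P=1 RW=1 US=1 PS=0]
  L1: frame=0x2E idx=30 entry=0x32007 [P=1 RW=1 US=1 PS=0]
  ✓ 0x327A4  — 2 lookups
#1 VA=0x3A0A23B (w,user):
  L0: frame=0x2B idx=29 entry=0x36007 [P=1 RW=1 US=1 PS=0]
  L1: frame=0x36 idx=10 entry=0x39007 [P=1 RW=1 US=1 PS=0]
  ✓ 0x3923B  — 2 lookups
#2 VA=0x261E7A4 (r,kernel):
  TLB hit vpn=0x261E → PA=0x327A4

TLB: [["0x3A0A", "0x39"], ["0x261E", "0x32"]]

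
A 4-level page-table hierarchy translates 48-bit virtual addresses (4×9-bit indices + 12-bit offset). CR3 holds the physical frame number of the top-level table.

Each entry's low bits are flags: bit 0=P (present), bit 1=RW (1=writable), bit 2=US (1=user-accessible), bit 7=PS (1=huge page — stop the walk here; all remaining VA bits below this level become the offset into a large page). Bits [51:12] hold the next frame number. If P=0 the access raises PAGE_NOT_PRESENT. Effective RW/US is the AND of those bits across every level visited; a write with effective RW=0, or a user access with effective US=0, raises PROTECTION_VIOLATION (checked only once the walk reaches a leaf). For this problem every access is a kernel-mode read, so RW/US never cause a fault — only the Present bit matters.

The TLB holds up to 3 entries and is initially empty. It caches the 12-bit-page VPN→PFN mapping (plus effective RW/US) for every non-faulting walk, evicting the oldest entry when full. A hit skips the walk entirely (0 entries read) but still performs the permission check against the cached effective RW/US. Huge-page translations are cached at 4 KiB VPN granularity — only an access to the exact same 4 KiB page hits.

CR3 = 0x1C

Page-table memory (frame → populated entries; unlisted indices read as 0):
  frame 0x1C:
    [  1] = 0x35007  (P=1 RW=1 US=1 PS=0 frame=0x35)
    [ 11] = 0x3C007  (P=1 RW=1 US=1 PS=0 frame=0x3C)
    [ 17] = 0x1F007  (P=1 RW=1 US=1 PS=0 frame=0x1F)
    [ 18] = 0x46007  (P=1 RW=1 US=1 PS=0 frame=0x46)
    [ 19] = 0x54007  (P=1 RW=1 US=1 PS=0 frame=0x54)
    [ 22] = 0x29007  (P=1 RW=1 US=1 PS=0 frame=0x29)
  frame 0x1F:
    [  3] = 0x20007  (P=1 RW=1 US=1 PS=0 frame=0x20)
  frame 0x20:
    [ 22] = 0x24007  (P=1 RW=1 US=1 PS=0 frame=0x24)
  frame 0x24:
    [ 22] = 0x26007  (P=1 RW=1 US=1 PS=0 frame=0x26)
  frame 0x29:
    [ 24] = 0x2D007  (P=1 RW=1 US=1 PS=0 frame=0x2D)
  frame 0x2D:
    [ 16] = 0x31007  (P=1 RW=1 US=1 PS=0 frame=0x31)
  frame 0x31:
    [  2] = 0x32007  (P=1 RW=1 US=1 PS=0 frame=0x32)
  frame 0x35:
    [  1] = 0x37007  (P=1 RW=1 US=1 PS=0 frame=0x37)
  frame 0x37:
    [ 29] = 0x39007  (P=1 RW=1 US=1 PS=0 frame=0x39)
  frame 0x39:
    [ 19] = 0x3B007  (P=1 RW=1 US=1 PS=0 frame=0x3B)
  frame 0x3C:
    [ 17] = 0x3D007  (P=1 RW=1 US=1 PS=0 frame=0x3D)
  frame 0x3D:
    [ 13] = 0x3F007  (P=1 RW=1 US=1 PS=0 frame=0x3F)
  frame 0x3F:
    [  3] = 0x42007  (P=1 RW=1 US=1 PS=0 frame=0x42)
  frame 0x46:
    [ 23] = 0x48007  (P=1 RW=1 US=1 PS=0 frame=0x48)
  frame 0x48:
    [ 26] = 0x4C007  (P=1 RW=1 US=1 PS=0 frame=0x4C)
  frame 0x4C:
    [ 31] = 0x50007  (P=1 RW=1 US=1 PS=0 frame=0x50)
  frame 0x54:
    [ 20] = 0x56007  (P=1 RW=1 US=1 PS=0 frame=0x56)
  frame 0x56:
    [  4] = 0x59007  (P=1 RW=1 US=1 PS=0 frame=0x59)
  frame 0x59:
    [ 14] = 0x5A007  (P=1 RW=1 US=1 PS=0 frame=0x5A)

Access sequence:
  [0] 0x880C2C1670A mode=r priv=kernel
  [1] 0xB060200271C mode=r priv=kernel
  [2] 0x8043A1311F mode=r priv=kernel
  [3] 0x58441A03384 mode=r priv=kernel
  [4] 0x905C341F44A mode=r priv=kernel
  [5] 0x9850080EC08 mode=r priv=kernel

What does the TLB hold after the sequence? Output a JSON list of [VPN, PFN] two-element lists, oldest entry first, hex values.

Walk each access:
#0 VA=0x880C2C1670A (r,kernel):
  L0: frame=0x1C idx=17 entry=0x1F007 [P=1 RW=1 US=1 PS=0]
  L1: frame=0x1F idx=3 entry=0x20007 [P=1 RW=1 US=1 PS=0]
  L2: frame=0x20 idx=22 entry=0x24007 [P=1 RW=1 US=1 PS=0]
  L3: frame=0x24 idx=22 entry=0x26007 [P=1 RW=1 US=1 PS=0]
  ⇒ phys 0x2670A  [4 reads]
#1 VA=0xB060200271C (r,kernel):
  L0: frame=0x1C idx=22 entry=0x29007 [P=1 RW=1 US=1 PS=0]
  L1: frame=0x29 idx=24 entry=0x2D007 [P=1 RW=1 US=1 PS=0]
  L2: frame=0x2D idx=16 entry=0x31007 [P=1 RW=1 US=1 PS=0]
  L3: frame=0x31 idx=2 entry=0x32007 [P=1 RW=1 US=1 PS=0]
  ⇒ phys 0x3271C  [4 reads]
#2 VA=0x8043A1311F (r,kernel):
  L0: frame=0x1C idx=1 entry=0x35007 [P=1 RW=1 US=1 PS=0]
  L1: frame=0x35 idx=1 entry=0x37007 [P=1 RW=1 US=1 PS=0]
  L2: frame=0x37 idx=29 entry=0x39007 [P=1 RW=1 US=1 PS=0]
  L3: frame=0x39 idx=19 entry=0x3B007 [P=1 RW=1 US=1 PS=0]
  ⇒ phys 0x3B11F  [4 reads]
#3 VA=0x58441A03384 (r,kernel):
  L0: frame=0x1C idx=11 entry=0x3C007 [P=1 RW=1 US=1 PS=0]
  L1: frame=0x3C idx=17 entry=0x3D007 [P=1 RW=1 US=1 PS=0]
  L2: frame=0x3D idx=13 entry=0x3F007 [P=1 RW=1 US=1 PS=0]
  L3: frame=0x3F idx=3 entry=0x42007 [P=1 RW=1 US=1 PS=0]
  ⇒ phys 0x42384  [4 reads]
#4 VA=0x905C341F44A (r,kernel):
  L0: frame=0x1C idx=18 entry=0x46007 [P=1 RW=1 US=1 PS=0]
  L1: frame=0x46 idx=23 entry=0x48007 [P=1 RW=1 US=1 PS=0]
  L2: frame=0x48 idx=26 entry=0x4C007 [P=1 RW=1 US=1 PS=0]
  L3: frame=0x4C idx=31 entry=0x50007 [P=1 RW=1 US=1 PS=0]
  ⇒ phys 0x5044A  [4 reads]
#5 VA=0x9850080EC08 (r,kernel):
  L0: frame=0x1C idx=19 entry=0x54007 [P=1 RW=1 US=1 PS=0]
  L1: frame=0x54 idx=20 entry=0x56007 [P=1 RW=1 US=1 PS=0]
  L2: frame=0x56 idx=4 entry=0x59007 [P=1 RW=1 US=1 PS=0]
  L3: frame=0x59 idx=14 entry=0x5A007 [P=1 RW=1 US=1 PS=0]
  ⇒ phys 0x5AC08  [4 reads]

TLB: [["0x58441A03", "0x42"], ["0x905C341F", "0x50"], ["0x9850080E", "0x5A"]]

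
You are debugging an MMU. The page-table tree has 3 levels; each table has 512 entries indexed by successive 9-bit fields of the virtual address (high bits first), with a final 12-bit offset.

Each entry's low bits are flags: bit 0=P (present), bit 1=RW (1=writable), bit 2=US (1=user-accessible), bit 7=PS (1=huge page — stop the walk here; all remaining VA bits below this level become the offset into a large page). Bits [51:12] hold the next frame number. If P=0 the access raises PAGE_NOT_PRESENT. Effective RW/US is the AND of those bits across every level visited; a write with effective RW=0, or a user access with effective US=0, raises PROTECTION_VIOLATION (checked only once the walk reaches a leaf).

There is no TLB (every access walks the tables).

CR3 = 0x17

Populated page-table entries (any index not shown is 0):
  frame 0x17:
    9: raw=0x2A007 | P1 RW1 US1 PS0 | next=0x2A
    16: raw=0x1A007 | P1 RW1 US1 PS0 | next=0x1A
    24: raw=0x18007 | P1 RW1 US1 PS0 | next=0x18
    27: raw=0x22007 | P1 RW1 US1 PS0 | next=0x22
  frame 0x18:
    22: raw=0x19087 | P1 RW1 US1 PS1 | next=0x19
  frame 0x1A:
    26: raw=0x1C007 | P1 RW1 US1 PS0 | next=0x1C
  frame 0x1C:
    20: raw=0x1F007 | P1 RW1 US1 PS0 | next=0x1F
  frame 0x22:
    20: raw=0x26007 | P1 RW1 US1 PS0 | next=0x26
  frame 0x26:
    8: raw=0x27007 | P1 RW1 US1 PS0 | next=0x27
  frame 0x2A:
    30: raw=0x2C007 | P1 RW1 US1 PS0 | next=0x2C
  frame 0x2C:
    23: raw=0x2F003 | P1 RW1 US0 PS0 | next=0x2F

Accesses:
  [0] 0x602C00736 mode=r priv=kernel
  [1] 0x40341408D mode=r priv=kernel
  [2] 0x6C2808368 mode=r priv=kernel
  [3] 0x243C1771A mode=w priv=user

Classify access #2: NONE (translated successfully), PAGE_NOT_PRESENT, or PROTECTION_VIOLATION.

Per-access translation:
#0 VA=0x602C00736 (r,kernel):
  [0] read 0x17 idx=24: raw=0x18007 flags P=1 W=1 U=1 S=0
  [1] read 0x18 idx=22: raw=0x19087 flags P=1 W=1 U=1 S=1
  ⇒ phys 0x19736 (huge @L1)  [2 reads]
#1 VA=0x40341408D (r,kernel):
  [0] read 0x17 idx=16: raw=0x1A007 flags P=1 W=1 U=1 S=0
  [1] read 0x1A idx=26: raw=0x1C007 flags P=1 W=1 U=1 S=0
  [2] read 0x1C idx=20: raw=0x1F007 flags P=1 W=1 U=1 S=0
  ⇒ phys 0x1F08D  [3 reads]
#2 VA=0x6C2808368 (r,kernel):
  [0] read 0x17 idx=27: raw=0x22007 flags P=1 W=1 U=1 S=0
  [1] read 0x22 idx=20: raw=0x26007 flags P=1 W=1 U=1 S=0
  [2] read 0x26 idx=8: raw=0x27007 flags P=1 W=1 U=1 S=0
  ⇒ phys 0x27368  [3 reads]
#3 VA=0x243C1771A (w,user):
  [0] read 0x17 idx=9: raw=0x2A007 flags P=1 W=1 U=1 S=0
  [1] read 0x2A idx=30: raw=0x2C007 flags P=1 W=1 U=1 S=0
  [2] read 0x2C idx=23: raw=0x2F003 flags P=1 W=1 U=0 S=0
  → PROTECTION_VIOLATION  (3 entries read)

Access #2 fault: NONE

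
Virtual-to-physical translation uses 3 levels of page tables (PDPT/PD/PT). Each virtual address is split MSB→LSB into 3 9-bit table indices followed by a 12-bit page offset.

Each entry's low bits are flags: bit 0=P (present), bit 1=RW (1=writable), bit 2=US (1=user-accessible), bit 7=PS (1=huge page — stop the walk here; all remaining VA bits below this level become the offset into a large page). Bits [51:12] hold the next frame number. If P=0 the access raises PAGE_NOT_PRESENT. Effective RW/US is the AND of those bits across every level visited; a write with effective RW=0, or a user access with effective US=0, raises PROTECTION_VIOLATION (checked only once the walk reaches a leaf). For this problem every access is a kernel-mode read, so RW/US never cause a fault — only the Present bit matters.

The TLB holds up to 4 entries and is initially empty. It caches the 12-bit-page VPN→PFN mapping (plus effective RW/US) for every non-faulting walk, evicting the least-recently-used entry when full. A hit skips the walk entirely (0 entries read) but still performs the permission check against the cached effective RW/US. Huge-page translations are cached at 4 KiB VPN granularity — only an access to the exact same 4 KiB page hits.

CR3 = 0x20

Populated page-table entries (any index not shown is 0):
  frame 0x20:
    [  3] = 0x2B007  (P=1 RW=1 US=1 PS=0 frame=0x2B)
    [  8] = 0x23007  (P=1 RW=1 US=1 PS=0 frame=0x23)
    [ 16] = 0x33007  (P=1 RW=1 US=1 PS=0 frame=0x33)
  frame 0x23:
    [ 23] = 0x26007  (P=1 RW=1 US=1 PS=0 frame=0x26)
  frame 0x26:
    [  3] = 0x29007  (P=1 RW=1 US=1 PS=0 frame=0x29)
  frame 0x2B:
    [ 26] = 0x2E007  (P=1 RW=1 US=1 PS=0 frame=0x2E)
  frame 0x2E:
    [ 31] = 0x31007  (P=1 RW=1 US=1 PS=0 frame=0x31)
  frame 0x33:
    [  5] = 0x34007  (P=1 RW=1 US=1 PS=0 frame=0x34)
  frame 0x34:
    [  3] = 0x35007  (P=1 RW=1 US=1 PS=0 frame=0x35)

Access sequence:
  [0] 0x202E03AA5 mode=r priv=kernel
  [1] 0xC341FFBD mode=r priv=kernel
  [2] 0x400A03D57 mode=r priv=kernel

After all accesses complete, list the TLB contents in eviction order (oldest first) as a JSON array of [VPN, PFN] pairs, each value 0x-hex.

Trace:
#0 VA=0x202E03AA5 (r,kernel):
  L0: frame=0x20 idx=8 entry=0x23007 [P=1 RW=1 US=1 PS=0]
  L1: frame=0x23 idx=23 entry=0x26007 [P=1 RW=1 US=1 PS=0]
  L2: frame=0x26 idx=3 entry=0x29007 [P=1 RW=1 US=1 PS=0]
  ✓ 0x29AA5  — 3 lookups
#1 VA=0xC341FFBD (r,kernel):
  L0: frame=0x20 idx=3 entry=0x2B007 [P=1 RW=1 US=1 PS=0]
  L1: frame=0x2B idx=26 entry=0x2E007 [P=1 RW=1 US=1 PS=0]
  L2: frame=0x2E idx=31 entry=0x31007 [P=1 RW=1 US=1 PS=0]
  ✓ 0x31FBD  — 3 lookups
#2 VA=0x400A03D57 (r,kernel):
  L0: frame=0x20 idx=16 entry=0x33007 [P=1 RW=1 US=1 PS=0]
  L1: frame=0x33 idx=5 entry=0x34007 [P=1 RW=1 US=1 PS=0]
  L2: frame=0x34 idx=3 entry=0x35007 [P=1 RW=1 US=1 PS=0]
  ✓ 0x35D57  — 3 lookups

TLB: [["0x202E03", "0x29"], ["0xC341F", "0x31"], ["0x400A03", "0x35"]]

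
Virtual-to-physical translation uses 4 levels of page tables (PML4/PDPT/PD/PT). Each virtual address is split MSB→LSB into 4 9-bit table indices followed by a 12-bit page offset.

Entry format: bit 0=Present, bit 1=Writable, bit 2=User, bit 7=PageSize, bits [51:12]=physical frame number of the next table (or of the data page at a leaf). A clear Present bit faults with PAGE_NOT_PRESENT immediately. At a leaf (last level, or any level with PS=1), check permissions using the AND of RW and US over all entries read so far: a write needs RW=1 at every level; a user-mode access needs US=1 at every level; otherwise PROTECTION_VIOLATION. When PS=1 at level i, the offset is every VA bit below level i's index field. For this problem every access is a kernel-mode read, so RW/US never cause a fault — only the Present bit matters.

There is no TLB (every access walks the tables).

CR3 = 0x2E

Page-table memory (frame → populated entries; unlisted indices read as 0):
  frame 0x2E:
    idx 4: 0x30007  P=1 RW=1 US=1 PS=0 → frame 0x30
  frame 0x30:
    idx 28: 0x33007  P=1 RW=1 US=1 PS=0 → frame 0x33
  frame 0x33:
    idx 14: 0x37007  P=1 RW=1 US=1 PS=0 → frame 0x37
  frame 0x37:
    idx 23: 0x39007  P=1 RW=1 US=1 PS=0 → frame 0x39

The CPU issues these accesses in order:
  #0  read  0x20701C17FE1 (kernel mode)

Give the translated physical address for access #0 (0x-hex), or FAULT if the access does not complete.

Per-access translation:
#0 VA=0x20701C17FE1 (r,kernel):
  [0] read 0x2E idx=4: raw=0x30007 flags P=1 W=1 U=1 S=0
  [1] read 0x30 idx=28: raw=0x33007 flags P=1 W=1 U=1 S=0
  [2] read 0x33 idx=14: raw=0x37007 flags P=1 W=1 U=1 S=0
  [3] read 0x37 idx=23: raw=0x39007 flags P=1 W=1 U=1 S=0
  → PA=0x39FE1  (4 entries read)

Access #0 PA: 0x39FE1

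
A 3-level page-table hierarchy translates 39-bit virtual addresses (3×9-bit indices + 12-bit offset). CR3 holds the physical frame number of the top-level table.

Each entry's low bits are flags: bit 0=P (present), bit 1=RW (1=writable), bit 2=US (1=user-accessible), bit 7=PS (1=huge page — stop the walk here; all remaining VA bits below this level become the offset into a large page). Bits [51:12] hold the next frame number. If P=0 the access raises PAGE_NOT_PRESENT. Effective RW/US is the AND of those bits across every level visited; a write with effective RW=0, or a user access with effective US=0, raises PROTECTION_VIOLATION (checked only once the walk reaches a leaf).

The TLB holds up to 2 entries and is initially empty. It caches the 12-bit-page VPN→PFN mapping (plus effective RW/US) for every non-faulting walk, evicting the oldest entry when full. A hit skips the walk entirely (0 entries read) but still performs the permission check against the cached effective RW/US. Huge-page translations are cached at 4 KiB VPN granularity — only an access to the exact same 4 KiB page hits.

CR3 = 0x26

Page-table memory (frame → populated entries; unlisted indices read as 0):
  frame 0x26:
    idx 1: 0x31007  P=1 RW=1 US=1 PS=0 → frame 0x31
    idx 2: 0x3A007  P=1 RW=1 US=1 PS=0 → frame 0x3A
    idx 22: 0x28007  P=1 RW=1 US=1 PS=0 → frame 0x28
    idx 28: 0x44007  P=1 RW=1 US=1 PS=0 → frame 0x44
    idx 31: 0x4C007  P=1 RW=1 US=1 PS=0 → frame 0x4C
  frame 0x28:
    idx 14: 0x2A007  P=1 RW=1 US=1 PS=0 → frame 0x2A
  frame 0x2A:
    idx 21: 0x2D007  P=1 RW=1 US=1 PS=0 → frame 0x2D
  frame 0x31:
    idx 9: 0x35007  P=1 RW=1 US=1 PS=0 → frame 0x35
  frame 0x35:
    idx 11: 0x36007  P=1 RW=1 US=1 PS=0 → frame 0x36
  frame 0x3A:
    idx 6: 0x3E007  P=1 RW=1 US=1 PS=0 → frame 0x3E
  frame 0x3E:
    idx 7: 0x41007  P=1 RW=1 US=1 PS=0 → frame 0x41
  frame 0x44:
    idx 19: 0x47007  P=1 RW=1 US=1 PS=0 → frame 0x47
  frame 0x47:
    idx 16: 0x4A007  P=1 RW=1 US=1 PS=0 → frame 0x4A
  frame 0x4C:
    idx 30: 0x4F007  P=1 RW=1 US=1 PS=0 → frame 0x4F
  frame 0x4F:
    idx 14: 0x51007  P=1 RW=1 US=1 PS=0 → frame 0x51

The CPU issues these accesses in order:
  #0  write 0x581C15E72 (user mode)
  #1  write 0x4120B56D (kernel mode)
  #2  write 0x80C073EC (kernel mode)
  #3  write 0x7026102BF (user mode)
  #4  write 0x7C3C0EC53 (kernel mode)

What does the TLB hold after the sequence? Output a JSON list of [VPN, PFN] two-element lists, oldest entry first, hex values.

Trace:
#0 VA=0x581C15E72 (w,user):
  [0] read 0x26 idx=22: raw=0x28007 flags P=1 W=1 U=1 S=0
  [1] read 0x28 idx=14: raw=0x2A007 flags P=1 W=1 U=1 S=0
  [2] read 0x2A idx=21: raw=0x2D007 flags P=1 W=1 U=1 S=0
  ⇒ phys 0x2DE72  [3 reads]
#1 VA=0x4120B56D (w,kernel):
  [0] read 0x26 idx=1: raw=0x31007 flags P=1 W=1 U=1 S=0
  [1] read 0x31 idx=9: raw=0x35007 flags P=1 W=1 U=1 S=0
  [2] read 0x35 idx=11: raw=0x36007 flags P=1 W=1 U=1 S=0
  ⇒ phys 0x3656D  [3 reads]
#2 VA=0x80C073EC (w,kernel):
  [0] read 0x26 idx=2: raw=0x3A007 flags P=1 W=1 U=1 S=0
  [1] read 0x3A idx=6: raw=0x3E007 flags P=1 W=1 U=1 S=0
  [2] read 0x3E idx=7: raw=0x41007 flags P=1 W=1 U=1 S=0
  ⇒ phys 0x413EC  [3 reads]
#3 VA=0x7026102BF (w,user):
  [0] read 0x26 idx=28: raw=0x44007 flags P=1 W=1 U=1 S=0
  [1] read 0x44 idx=19: raw=0x47007 flags P=1 W=1 U=1 S=0
  [2] read 0x47 idx=16: raw=0x4A007 flags P=1 W=1 U=1 S=0
  ⇒ phys 0x4A2BF  [3 reads]
#4 VA=0x7C3C0EC53 (w,kernel):
  [0] read 0x26 idx=31: raw=0x4C007 flags P=1 W=1 U=1 S=0
  [1] read 0x4C idx=30: raw=0x4F007 flags P=1 W=1 U=1 S=0
  [2] read 0x4F idx=14: raw=0x51007 flags P=1 W=1 U=1 S=0
  ⇒ phys 0x51C53  [3 reads]

TLB: [["0x702610", "0x4A"], ["0x7C3C0E", "0x51"]]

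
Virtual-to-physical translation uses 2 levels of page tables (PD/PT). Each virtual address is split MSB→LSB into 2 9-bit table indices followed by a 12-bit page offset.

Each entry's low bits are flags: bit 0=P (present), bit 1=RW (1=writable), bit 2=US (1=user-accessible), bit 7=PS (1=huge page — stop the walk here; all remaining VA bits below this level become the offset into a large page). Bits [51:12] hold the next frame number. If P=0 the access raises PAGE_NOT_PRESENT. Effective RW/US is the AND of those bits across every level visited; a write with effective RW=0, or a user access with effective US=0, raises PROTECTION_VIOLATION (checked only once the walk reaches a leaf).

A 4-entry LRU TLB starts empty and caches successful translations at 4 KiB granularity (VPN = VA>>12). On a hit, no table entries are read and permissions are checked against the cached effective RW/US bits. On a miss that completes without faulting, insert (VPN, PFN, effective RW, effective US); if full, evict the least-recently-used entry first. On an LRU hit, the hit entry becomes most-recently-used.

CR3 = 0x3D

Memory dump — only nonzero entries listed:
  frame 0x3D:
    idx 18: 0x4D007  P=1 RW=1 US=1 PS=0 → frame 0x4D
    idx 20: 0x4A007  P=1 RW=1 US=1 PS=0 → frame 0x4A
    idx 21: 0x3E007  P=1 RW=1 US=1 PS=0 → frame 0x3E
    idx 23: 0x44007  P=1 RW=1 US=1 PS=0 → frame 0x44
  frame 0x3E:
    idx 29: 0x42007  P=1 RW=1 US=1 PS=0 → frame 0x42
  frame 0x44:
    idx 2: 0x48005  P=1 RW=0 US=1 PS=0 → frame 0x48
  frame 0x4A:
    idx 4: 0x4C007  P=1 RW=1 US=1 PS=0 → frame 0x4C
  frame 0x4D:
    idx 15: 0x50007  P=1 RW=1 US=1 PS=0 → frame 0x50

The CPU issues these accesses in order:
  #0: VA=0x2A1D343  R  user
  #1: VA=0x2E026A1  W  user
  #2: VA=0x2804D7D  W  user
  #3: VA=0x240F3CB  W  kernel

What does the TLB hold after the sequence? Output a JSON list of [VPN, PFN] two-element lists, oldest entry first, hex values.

Per-access translation:
#0 VA=0x2A1D343 (r,user):
  [0] read 0x3D idx=21: raw=0x3E007 flags P=1 W=1 U=1 S=0
  [1] read 0x3E idx=29: raw=0x42007 flags P=1 W=1 U=1 S=0
  ✓ 0x42343  — 2 lookups
#1 VA=0x2E026A1 (w,user):
  [0] read 0x3D idx=23: raw=0x44007 flags P=1 W=1 U=1 S=0
  [1] read 0x44 idx=2: raw=0x48005 flags P=1 W=0 U=1 S=0
  ⇒ fault: PROTECTION_VIOLATION  — 2 lookups
#2 VA=0x2804D7D (w,user):
  [0] read 0x3D idx=20: raw=0x4A007 flags P=1 W=1 U=1 S=0
  [1] read 0x4A idx=4: raw=0x4C007 flags P=1 W=1 U=1 S=0
  ✓ 0x4CD7D  — 2 lookups
#3 VA=0x240F3CB (w,kernel):
  [0] read 0x3D idx=18: raw=0x4D007 flags P=1 W=1 U=1 S=0
  [1] read 0x4D idx=15: raw=0x50007 flags P=1 W=1 U=1 S=0
  ✓ 0x503CB  — 2 lookups

TLB: [["0x2A1D", "0x42"], ["0x2804", "0x4C"], ["0x240F", "0x50"]]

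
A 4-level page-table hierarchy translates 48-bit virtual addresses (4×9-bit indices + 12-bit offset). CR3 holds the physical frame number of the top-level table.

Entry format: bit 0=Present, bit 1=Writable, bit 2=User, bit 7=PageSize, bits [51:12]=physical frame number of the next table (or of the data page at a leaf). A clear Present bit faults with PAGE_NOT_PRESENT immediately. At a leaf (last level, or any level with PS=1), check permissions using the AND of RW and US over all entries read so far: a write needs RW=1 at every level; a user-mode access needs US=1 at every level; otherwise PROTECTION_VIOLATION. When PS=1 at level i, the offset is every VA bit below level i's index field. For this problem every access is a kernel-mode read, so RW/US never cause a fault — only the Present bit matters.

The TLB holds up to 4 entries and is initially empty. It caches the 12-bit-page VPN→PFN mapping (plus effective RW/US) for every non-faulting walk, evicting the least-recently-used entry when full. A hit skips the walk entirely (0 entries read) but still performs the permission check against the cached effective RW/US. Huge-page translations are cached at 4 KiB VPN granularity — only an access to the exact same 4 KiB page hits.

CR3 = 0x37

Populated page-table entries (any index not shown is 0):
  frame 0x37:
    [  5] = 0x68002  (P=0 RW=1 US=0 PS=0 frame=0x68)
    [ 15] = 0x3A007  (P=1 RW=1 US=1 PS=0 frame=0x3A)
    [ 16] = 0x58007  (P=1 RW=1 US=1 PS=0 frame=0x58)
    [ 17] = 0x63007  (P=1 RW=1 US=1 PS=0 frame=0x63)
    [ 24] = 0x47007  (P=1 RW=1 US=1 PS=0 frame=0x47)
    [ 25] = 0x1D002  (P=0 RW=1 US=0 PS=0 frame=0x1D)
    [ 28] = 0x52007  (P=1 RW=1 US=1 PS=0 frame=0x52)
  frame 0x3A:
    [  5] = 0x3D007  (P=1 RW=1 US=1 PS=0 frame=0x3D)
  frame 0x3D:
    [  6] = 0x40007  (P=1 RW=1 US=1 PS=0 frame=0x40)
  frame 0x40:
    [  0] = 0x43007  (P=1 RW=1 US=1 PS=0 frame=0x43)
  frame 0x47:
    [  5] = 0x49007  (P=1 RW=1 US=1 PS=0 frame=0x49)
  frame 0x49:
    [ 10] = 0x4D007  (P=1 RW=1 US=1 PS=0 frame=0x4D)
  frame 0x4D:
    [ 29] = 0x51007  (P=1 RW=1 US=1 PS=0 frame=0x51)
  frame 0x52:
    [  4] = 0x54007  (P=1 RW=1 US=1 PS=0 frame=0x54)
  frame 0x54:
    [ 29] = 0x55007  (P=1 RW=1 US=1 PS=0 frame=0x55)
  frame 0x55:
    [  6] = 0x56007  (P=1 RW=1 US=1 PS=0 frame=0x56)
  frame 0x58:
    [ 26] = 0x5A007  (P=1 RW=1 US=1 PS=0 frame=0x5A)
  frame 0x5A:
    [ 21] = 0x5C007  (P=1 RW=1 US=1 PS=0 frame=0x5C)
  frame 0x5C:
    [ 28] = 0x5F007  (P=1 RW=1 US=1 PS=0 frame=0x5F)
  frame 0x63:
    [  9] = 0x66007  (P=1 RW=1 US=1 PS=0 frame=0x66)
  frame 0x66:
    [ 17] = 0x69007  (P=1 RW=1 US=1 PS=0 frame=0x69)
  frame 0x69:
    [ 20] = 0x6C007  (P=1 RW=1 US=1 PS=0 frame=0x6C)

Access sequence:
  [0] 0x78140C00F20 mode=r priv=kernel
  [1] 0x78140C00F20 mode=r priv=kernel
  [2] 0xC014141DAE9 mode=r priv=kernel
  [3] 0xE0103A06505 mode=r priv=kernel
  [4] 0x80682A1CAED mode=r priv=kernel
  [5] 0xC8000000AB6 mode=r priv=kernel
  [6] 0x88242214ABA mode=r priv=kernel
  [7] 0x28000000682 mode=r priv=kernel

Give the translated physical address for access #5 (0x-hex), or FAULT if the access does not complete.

Per-access translation:
#0 VA=0x78140C00F20 (r,kernel):
  L0 @0x37[15] → 0x3A007  P=1,RW=1,US=1,PS=0
  L1 @0x3A[5] → 0x3D007  P=1,RW=1,US=1,PS=0
  L2 @0x3D[6] → 0x40007  P=1,RW=1,US=1,PS=0
  L3 @0x40[0] → 0x43007  P=1,RW=1,US=1,PS=0
  ✓ 0x43F20  — 4 lookups
#1 VA=0x78140C00F20 (r,kernel):
  TLB hit vpn=0x78140C00 → PA=0x43F20
#2 VA=0xC014141DAE9 (r,kernel):
  L0 @0x37[24] → 0x47007  P=1,RW=1,US=1,PS=0
  L1 @0x47[5] → 0x49007  P=1,RW=1,US=1,PS=0
  L2 @0x49[10] → 0x4D007  P=1,RW=1,US=1,PS=0
  L3 @0x4D[29] → 0x51007  P=1,RW=1,US=1,PS=0
  ✓ 0x51AE9  — 4 lookups
#3 VA=0xE0103A06505 (r,kernel):
  L0 @0x37[28] → 0x52007  P=1,RW=1,US=1,PS=0
  L1 @0x52[4] → 0x54007  P=1,RW=1,US=1,PS=0
  L2 @0x54[29] → 0x55007  P=1,RW=1,US=1,PS=0
  L3 @0x55[6] → 0x56007  P=1,RW=1,US=1,PS=0
  ✓ 0x56505  — 4 lookups
#4 VA=0x80682A1CAED (r,kernel):
  L0 @0x37[16] → 0x58007  P=1,RW=1,US=1,PS=0
  L1 @0x58[26] → 0x5A007  P=1,RW=1,US=1,PS=0
  L2 @0x5A[21] → 0x5C007  P=1,RW=1,US=1,PS=0
  L3 @0x5C[28] → 0x5F007  P=1,RW=1,US=1,PS=0
  ✓ 0x5FAED  — 4 lookups
#5 VA=0xC8000000AB6 (r,kernel):
  L0 @0x37[25] → 0x1D002  P=0,RW=1,US=0,PS=0
  → PAGE_NOT_PRESENT  (1 entries read)
#6 VA=0x88242214ABA (r,kernel):
  L0 @0x37[17] → 0x63007  P=1,RW=1,US=1,PS=0
  L1 @0x63[9] → 0x66007  P=1,RW=1,US=1,PS=0
  L2 @0x66[17] → 0x69007  P=1,RW=1,US=1,PS=0
  L3 @0x69[20] → 0x6C007  P=1,RW=1,US=1,PS=0
  ✓ 0x6CABA  — 4 lookups
#7 VA=0x28000000682 (r,kernel):
  L0 @0x37[5] → 0x68002  P=0,RW=1,US=0,PS=0
  → PAGE_NOT_PRESENT  (1 entries read)

Access #5 PA: FAULT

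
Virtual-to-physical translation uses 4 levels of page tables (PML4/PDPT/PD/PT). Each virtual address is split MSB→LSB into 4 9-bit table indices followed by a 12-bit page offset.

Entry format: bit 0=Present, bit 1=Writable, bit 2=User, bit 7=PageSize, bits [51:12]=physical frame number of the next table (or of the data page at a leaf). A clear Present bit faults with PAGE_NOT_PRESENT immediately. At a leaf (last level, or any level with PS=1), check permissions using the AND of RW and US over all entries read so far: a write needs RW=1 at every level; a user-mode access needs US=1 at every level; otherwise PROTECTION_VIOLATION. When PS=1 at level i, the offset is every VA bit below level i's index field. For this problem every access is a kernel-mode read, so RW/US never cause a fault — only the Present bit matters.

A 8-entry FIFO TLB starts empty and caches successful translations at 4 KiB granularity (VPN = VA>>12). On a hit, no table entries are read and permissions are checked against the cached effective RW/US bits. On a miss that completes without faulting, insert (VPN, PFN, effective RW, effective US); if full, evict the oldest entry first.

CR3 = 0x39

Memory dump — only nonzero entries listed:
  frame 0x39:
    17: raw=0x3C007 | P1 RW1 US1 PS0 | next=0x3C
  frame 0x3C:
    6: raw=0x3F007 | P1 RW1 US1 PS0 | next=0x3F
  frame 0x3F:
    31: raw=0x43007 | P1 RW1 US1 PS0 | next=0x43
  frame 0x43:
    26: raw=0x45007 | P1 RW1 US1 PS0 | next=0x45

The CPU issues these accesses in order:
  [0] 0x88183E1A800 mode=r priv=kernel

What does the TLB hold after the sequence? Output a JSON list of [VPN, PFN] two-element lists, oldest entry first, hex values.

Walk each access:
#0 VA=0x88183E1A800 (r,kernel):
  L0: frame=0x39 idx=17 entry=0x3C007 [P=1 RW=1 US=1 PS=0]
  L1: frame=0x3C idx=6 entry=0x3F007 [P=1 RW=1 US=1 PS=0]
  L2: frame=0x3F idx=31 entry=0x43007 [P=1 RW=1 US=1 PS=0]
  L3: frame=0x43 idx=26 entry=0x45007 [P=1 RW=1 US=1 PS=0]
  ✓ 0x45800  — 4 lookups

TLB: [["0x88183E1A", "0x45"]]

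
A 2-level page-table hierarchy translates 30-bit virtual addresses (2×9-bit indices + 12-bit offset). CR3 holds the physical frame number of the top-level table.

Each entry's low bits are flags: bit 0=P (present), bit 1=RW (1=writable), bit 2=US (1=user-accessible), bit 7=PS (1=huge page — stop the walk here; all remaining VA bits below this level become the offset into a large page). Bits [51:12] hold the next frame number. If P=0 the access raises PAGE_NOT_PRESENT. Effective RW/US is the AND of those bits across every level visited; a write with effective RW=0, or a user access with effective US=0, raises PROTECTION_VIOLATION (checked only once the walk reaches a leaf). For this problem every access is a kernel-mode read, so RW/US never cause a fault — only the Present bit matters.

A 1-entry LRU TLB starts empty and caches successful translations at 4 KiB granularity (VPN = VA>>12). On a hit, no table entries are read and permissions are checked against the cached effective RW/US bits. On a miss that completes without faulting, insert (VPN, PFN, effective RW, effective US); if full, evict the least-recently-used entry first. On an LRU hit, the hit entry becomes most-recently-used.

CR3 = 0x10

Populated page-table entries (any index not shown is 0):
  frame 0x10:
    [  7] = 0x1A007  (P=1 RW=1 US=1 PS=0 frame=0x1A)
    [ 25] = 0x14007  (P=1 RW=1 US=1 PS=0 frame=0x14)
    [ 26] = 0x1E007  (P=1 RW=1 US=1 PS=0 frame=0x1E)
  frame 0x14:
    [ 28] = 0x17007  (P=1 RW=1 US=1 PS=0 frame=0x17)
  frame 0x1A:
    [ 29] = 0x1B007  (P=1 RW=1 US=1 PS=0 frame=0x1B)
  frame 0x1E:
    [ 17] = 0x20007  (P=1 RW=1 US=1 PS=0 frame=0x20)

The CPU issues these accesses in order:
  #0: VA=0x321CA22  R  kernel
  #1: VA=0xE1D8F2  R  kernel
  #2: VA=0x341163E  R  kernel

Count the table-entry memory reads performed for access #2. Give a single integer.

Trace:
#0 VA=0x321CA22 (r,kernel):
  L0: frame=0x10 idx=25 entry=0x14007 [P=1 RW=1 US=1 PS=0]
  L1: frame=0x14 idx=28 entry=0x17007 [P=1 RW=1 US=1 PS=0]
  ⇒ phys 0x17A22  [2 reads]
#1 VA=0xE1D8F2 (r,kernel):
  L0: frame=0x10 idx=7 entry=0x1A007 [P=1 RW=1 US=1 PS=0]
  L1: frame=0x1A idx=29 entry=0x1B007 [P=1 RW=1 US=1 PS=0]
  ⇒ phys 0x1B8F2  [2 reads]
#2 VA=0x341163E (r,kernel):
  L0: frame=0x10 idx=26 entry=0x1E007 [P=1 RW=1 US=1 PS=0]
  L1: frame=0x1E idx=17 entry=0x20007 [P=1 RW=1 US=1 PS=0]
  ⇒ phys 0x2063E  [2 reads]

Entries read for #2: 2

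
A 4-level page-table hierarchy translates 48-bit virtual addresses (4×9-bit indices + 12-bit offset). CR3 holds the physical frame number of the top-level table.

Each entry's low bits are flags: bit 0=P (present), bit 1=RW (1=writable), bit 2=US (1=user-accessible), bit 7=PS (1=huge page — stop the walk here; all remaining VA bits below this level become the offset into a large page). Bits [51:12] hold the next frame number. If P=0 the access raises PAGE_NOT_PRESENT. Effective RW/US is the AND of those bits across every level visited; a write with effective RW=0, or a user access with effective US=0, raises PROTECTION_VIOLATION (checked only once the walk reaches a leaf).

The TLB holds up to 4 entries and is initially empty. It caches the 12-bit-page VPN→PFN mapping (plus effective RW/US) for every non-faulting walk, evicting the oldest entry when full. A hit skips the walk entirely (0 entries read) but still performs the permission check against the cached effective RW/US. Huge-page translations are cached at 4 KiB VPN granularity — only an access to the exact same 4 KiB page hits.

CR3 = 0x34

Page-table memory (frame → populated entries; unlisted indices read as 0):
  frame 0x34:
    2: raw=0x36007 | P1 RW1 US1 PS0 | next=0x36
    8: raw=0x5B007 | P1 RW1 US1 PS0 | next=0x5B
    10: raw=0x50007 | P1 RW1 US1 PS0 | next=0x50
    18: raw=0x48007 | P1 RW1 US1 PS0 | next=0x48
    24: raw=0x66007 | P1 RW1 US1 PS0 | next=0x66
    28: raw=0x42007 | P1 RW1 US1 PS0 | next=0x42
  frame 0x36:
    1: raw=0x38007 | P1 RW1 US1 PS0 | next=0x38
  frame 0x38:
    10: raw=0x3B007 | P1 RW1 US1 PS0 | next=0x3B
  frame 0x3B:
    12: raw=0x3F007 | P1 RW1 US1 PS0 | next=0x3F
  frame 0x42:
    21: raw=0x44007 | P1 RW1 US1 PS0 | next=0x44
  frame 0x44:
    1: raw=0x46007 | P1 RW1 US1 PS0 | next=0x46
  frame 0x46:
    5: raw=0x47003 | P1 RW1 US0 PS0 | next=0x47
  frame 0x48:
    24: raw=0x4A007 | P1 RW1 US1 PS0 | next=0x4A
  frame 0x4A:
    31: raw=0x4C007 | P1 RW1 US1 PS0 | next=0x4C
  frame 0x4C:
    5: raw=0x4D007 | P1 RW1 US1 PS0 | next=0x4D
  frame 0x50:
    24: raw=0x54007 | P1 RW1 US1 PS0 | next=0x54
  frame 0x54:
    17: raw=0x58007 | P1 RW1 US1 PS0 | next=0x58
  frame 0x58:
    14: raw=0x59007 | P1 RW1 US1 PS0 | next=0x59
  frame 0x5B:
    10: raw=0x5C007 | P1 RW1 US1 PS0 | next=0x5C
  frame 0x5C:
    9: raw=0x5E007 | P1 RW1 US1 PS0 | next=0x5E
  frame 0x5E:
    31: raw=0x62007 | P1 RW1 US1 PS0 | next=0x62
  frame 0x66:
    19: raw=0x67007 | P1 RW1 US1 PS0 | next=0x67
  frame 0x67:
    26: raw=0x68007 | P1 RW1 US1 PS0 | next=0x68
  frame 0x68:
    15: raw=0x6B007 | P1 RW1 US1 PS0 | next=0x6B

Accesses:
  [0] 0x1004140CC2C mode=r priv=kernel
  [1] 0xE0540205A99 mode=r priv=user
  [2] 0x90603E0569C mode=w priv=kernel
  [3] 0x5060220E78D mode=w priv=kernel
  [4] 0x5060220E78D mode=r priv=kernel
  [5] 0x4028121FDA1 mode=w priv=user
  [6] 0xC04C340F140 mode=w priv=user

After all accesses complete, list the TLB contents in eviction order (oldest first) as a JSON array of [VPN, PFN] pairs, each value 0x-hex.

Walk each access:
#0 VA=0x1004140CC2C (r,kernel):
  L0: frame=0x34 idx=2 entry=0x36007 [P=1 RW=1 US=1 PS=0]
  L1: frame=0x36 idx=1 entry=0x38007 [P=1 RW=1 US=1 PS=0]
  L2: frame=0x38 idx=10 entry=0x3B007 [P=1 RW=1 US=1 PS=0]
  L3: frame=0x3B idx=12 entry=0x3F007 [P=1 RW=1 US=1 PS=0]
  → PA=0x3FC2C  (4 entries read)
#1 VA=0xE0540205A99 (r,user):
  L0: frame=0x34 idx=28 entry=0x42007 [P=1 RW=1 US=1 PS=0]
  L1: frame=0x42 idx=21 entry=0x44007 [P=1 RW=1 US=1 PS=0]
  L2: frame=0x44 idx=1 entry=0x46007 [P=1 RW=1 US=1 PS=0]
  L3: frame=0x46 idx=5 entry=0x47003 [P=1 RW=1 US=0 PS=0]
  ✗ PROTECTION_VIOLATION  [4 reads]
#2 VA=0x90603E0569C (w,kernel):
  L0: frame=0x34 idx=18 entry=0x48007 [P=1 RW=1 US=1 PS=0]
  L1: frame=0x48 idx=24 entry=0x4A007 [P=1 RW=1 US=1 PS=0]
  L2: frame=0x4A idx=31 entry=0x4C007 [P=1 RW=1 US=1 PS=0]
  L3: frame=0x4C idx=5 entry=0x4D007 [P=1 RW=1 US=1 PS=0]
  → PA=0x4D69C  (4 entries read)
#3 VA=0x5060220E78D (w,kernel):
  L0: frame=0x34 idx=10 entry=0x50007 [P=1 RW=1 US=1 PS=0]
  L1: frame=0x50 idx=24 entry=0x54007 [P=1 RW=1 US=1 PS=0]
  L2: frame=0x54 idx=17 entry=0x58007 [P=1 RW=1 US=1 PS=0]
  L3: frame=0x58 idx=14 entry=0x59007 [P=1 RW=1 US=1 PS=0]
  → PA=0x5978D  (4 entries read)
#4 VA=0x5060220E78D (r,kernel):
  TLB hit vpn=0x5060220E → PA=0x5978D
#5 VA=0x4028121FDA1 (w,user):
  L0: frame=0x34 idx=8 entry=0x5B007 [P=1 RW=1 US=1 PS=0]
  L1: frame=0x5B idx=10 entry=0x5C007 [P=1 RW=1 US=1 PS=0]
  L2: frame=0x5C idx=9 entry=0x5E007 [P=1 RW=1 US=1 PS=0]
  L3: frame=0x5E idx=31 entry=0x62007 [P=1 RW=1 US=1 PS=0]
  → PA=0x62DA1  (4 entries read)
#6 VA=0xC04C340F140 (w,user):
  L0: frame=0x34 idx=24 entry=0x66007 [P=1 RW=1 US=1 PS=0]
  L1: frame=0x66 idx=19 entry=0x67007 [P=1 RW=1 US=1 PS=0]
  L2: frame=0x67 idx=26 entry=0x68007 [P=1 RW=1 US=1 PS=0]
  L3: frame=0x68 idx=15 entry=0x6B007 [P=1 RW=1 US=1 PS=0]
  → PA=0x6B140  (4 entries read)

TLB: [["0x90603E05", "0x4D"], ["0x5060220E", "0x59"], ["0x4028121F", "0x62"], ["0xC04C340F", "0x6B"]]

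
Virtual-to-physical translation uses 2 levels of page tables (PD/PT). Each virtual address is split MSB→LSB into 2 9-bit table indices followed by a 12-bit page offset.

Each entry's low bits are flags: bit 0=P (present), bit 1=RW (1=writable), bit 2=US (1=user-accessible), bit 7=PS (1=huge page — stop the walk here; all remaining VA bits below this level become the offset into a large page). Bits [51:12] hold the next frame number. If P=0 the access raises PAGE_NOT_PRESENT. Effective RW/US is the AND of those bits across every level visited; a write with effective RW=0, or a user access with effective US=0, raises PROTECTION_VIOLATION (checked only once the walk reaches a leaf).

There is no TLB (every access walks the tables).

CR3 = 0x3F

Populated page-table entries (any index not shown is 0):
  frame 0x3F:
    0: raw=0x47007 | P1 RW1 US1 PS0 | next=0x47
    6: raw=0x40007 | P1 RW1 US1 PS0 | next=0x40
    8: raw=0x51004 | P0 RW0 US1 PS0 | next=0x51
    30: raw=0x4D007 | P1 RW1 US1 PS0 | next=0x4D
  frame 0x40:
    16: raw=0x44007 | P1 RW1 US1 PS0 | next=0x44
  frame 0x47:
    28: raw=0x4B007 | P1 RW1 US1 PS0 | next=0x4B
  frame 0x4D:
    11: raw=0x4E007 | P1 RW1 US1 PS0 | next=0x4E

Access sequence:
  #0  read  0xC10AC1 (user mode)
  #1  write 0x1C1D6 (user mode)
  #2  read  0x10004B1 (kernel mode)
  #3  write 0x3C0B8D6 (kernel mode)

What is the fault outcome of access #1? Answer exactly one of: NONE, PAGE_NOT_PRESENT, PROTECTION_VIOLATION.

Per-access translation:
#0 VA=0xC10AC1 (r,user):
  L0 @0x3F[6] → 0x40007  P=1,RW=1,US=1,PS=0
  L1 @0x40[16] → 0x44007  P=1,RW=1,US=1,PS=0
  ⇒ phys 0x44AC1  [2 reads]
#1 VA=0x1C1D6 (w,user):
  L0 @0x3F[0] → 0x47007  P=1,RW=1,US=1,PS=0
  L1 @0x47[28] → 0x4B007  P=1,RW=1,US=1,PS=0
  ⇒ phys 0x4B1D6  [2 reads]
#2 VA=0x10004B1 (r,kernel):
  L0 @0x3F[8] → 0x51004  P=0,RW=0,US=1,PS=0
  → PAGE_NOT_PRESENT  (1 entries read)
#3 VA=0x3C0B8D6 (w,kernel):
  L0 @0x3F[30] → 0x4D007  P=1,RW=1,US=1,PS=0
  L1 @0x4D[11] → 0x4E007  P=1,RW=1,US=1,PS=0
  ⇒ phys 0x4E8D6  [2 reads]

Access #1 fault: NONE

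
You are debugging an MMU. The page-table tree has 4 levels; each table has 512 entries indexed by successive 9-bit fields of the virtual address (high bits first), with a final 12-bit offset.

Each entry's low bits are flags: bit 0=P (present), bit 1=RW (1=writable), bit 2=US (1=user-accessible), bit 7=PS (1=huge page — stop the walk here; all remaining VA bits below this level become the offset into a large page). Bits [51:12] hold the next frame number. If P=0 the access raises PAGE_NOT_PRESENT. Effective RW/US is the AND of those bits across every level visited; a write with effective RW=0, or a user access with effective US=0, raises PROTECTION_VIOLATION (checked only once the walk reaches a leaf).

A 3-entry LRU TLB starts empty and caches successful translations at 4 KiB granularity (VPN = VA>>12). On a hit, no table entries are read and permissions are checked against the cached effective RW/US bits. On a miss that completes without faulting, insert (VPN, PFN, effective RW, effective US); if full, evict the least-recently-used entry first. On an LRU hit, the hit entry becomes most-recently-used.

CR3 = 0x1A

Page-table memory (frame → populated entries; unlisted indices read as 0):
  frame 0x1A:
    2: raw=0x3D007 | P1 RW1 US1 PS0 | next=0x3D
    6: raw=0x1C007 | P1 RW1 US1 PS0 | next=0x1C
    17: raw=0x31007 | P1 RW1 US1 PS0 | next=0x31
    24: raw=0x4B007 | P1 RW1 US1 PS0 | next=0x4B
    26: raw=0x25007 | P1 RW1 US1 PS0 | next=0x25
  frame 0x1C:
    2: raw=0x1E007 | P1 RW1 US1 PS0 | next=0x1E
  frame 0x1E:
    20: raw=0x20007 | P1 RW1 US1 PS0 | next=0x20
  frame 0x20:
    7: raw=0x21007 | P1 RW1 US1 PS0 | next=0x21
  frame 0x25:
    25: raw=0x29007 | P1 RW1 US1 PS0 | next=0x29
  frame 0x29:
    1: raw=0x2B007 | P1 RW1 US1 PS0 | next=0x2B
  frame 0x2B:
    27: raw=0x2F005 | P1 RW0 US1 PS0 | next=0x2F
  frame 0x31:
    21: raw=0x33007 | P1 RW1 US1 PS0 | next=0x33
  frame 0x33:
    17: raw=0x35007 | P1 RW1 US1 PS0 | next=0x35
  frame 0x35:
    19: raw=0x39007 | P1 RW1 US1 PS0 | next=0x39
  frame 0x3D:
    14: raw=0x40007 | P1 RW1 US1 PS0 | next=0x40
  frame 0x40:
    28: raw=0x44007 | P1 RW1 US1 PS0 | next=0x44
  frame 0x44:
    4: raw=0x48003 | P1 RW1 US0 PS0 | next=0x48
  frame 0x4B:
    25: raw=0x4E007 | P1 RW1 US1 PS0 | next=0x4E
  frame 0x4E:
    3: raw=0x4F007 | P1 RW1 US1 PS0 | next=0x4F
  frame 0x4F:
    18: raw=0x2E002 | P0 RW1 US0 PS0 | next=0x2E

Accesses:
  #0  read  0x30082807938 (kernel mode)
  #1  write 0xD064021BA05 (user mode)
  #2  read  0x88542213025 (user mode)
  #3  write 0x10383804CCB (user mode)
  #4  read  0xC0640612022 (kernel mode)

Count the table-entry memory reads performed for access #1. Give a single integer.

Trace:
#0 VA=0x30082807938 (r,kernel):
  L0: frame=0x1A idx=6 entry=0x1C007 [P=1 RW=1 US=1 PS=0]
  L1: frame=0x1C idx=2 entry=0x1E007 [P=1 RW=1 US=1 PS=0]
  L2: frame=0x1E idx=20 entry=0x20007 [P=1 RW=1 US=1 PS=0]
  L3: frame=0x20 idx=7 entry=0x21007 [P=1 RW=1 US=1 PS=0]
  ✓ 0x21938  — 4 lookups
#1 VA=0xD064021BA05 (w,user):
  L0: frame=0x1A idx=26 entry=0x25007 [P=1 RW=1 US=1 PS=0]
  L1: frame=0x25 idx=25 entry=0x29007 [P=1 RW=1 US=1 PS=0]
  L2: frame=0x29 idx=1 entry=0x2B007 [P=1 RW=1 US=1 PS=0]
  L3: frame=0x2B idx=27 entry=0x2F005 [P=1 RW=0 US=1 PS=0]
  ✗ PROTECTION_VIOLATION  [4 reads]
#2 VA=0x88542213025 (r,user):
  L0: frame=0x1A idx=17 entry=0x31007 [P=1 RW=1 US=1 PS=0]
  L1: frame=0x31 idx=21 entry=0x33007 [P=1 RW=1 US=1 PS=0]
  L2: frame=0x33 idx=17 entry=0x35007 [P=1 RW=1 US=1 PS=0]
  L3: frame=0x35 idx=19 entry=0x39007 [P=1 RW=1 US=1 PS=0]
  ✓ 0x39025  — 4 lookups
#3 VA=0x10383804CCB (w,user):
  L0: frame=0x1A idx=2 entry=0x3D007 [P=1 RW=1 US=1 PS=0]
  L1: frame=0x3D idx=14 entry=0x40007 [P=1 RW=1 US=1 PS=0]
  L2: frame=0x40 idx=28 entry=0x44007 [P=1 RW=1 US=1 PS=0]
  L3: frame=0x44 idx=4 entry=0x48003 [P=1 RW=1 US=0 PS=0]
  ✗ PROTECTION_VIOLATION  [4 reads]
#4 VA=0xC0640612022 (r,kernel):
  L0: frame=0x1A idx=24 entry=0x4B007 [P=1 RW=1 US=1 PS=0]
  L1: frame=0x4B idx=25 entry=0x4E007 [P=1 RW=1 US=1 PS=0]
  L2: frame=0x4E idx=3 entry=0x4F007 [P=1 RW=1 US=1 PS=0]
  L3: frame=0x4F idx=18 entry=0x2E002 [P=0 RW=1 US=0 PS=0]
  ✗ PAGE_NOT_PRESENT  [4 reads]

Entries read for #1: 4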